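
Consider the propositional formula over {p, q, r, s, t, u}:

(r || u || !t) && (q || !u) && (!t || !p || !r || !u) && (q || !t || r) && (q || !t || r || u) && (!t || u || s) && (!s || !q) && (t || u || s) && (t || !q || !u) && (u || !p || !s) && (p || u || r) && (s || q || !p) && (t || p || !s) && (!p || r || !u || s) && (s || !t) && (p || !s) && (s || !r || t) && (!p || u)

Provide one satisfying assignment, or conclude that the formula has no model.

UNSATISFIABLE

Branch on q: set q = true.
(!s) alone gives s = false.
(!t) alone gives t = false.
(u) alone gives u = true.
But (!u) is also a unit clause — contradiction.
Undo q and try q = false.
(!u) alone gives u = false.
(!p) alone gives p = false.
(r) alone gives r = true.
(!s) alone gives s = false.
(!t) alone gives t = false.
But (t) is also a unit clause — contradiction.
Either choice for q ends in contradiction.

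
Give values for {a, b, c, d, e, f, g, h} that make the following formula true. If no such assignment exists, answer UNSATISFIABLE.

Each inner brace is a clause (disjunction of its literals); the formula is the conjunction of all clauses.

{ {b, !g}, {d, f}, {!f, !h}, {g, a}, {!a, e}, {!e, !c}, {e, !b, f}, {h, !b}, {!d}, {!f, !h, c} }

a ↦ true,  b ↦ false,  c ↦ false,  d ↦ false,  e ↦ true,  f ↦ true,  g ↦ false,  h ↦ false

(!d) alone gives d = false.
(f) alone gives f = true.
(!h) alone gives h = false.
(!b) alone gives b = false.
(!g) alone gives g = false.
(a) alone gives a = true.
(e) alone gives e = true.
(!c) alone gives c = false.
Every clause now holds.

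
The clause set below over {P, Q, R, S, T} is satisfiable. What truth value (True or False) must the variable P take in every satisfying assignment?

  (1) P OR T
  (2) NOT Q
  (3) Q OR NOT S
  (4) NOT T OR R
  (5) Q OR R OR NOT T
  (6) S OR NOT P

Suppose P = true.
(NOT Q) alone gives Q = false.
(NOT S) alone gives S = false.
But (S) is also a unit clause — contradiction.
So every satisfying assignment has P = False.

False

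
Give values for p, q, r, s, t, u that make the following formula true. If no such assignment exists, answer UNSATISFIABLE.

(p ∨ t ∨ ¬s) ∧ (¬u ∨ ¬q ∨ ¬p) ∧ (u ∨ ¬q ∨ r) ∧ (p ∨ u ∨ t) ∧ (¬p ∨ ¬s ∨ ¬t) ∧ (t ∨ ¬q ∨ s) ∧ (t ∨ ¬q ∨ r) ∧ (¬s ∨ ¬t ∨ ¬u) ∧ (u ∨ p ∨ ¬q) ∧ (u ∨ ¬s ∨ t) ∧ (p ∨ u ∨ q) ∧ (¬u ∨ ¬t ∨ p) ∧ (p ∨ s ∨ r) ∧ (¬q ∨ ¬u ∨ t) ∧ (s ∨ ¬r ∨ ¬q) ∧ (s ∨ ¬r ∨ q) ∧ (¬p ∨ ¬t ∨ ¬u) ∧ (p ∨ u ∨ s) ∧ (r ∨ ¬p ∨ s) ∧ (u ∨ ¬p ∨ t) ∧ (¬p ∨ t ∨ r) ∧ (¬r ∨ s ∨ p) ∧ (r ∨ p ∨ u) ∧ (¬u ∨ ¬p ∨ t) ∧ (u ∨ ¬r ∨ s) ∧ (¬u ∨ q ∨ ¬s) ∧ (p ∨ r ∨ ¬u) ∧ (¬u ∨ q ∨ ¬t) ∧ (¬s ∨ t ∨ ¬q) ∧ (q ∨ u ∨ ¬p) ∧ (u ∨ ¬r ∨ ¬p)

Suppose p = True.
Suppose u = False.
(t) alone gives t = True.
(¬s) alone gives s = False.
(r) alone gives r = True.
That conflicts with the unit clause (¬r).
Undo u and try u = True.
(¬q) alone gives q = False.
(¬t) alone gives t = False.
That conflicts with the unit clause (t).
Neither u = True nor u = False works.
Undo p and try p = False.
Suppose t = True.
(¬u) alone gives u = False.
(¬q) alone gives q = False.
That conflicts with the unit clause (q).
Undo t and try t = False.
(¬s) alone gives s = False.
(u) alone gives u = True.
(¬q) alone gives q = False.
(r) alone gives r = True.
That conflicts with the unit clause (¬r).
Neither t = True nor t = False works.
Neither p = True nor p = False works.

UNSATISFIABLE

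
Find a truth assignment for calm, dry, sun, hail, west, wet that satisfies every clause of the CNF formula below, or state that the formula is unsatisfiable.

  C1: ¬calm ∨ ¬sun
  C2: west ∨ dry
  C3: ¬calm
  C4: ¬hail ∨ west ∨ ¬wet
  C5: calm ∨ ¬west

Unit clause (¬calm) forces calm = False.
Unit clause (¬west) forces west = False.
Unit clause (dry) forces dry = True.
Branch on hail: set hail = False.
No clause remains; sun, wet are free.

calm=False; dry=True; sun=False; hail=False; west=False; wet=True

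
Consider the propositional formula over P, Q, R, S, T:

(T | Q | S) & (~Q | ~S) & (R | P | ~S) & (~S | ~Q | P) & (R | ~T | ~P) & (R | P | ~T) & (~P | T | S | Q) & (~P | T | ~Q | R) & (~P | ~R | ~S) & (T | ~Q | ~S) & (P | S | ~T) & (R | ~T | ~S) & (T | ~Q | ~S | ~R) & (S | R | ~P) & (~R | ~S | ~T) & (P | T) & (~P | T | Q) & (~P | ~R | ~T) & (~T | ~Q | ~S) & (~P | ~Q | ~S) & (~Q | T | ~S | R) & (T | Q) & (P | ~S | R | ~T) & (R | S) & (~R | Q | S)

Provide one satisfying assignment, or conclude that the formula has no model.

P ↦ 1; Q ↦ 1; R ↦ 1; S ↦ 0; T ↦ 0

Case Q = 1:
(~S) alone gives S = 0.
(R) alone gives R = 1.
Case P = 1:
(~T) alone gives T = 0.
All clauses are satisfied.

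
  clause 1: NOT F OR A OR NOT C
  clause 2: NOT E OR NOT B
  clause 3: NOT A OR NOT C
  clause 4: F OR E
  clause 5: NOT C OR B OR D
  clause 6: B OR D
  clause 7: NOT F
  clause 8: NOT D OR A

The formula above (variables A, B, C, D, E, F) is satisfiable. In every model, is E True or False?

True

Suppose E = false.
(F) alone gives F = true.
That conflicts with the unit clause (NOT F).
So every satisfying assignment has E = True.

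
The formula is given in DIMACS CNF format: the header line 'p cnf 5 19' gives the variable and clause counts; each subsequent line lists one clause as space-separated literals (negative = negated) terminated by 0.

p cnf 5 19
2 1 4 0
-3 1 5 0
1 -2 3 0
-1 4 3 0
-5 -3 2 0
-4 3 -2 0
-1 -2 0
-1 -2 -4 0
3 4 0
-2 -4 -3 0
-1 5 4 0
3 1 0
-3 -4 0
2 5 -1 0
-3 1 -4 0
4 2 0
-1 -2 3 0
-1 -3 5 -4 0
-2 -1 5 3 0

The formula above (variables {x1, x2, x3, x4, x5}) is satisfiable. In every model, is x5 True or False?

True

Suppose x5 = False.
Suppose x3 = False.
The clause (x4) is unit, so x4 = True.
The clause (¬x2) is unit, so x2 = False.
The clause (x1) is unit, so x1 = True.
Now (¬x1) is unsatisfied and unit — conflict.
That branch fails; take x3 = True instead.
The clause (x1) is unit, so x1 = True.
The clause (¬x2) is unit, so x2 = False.
Now (x2) is unsatisfied and unit — conflict.
Both values of x3 lead to a conflict.
So every satisfying assignment has x5 = True.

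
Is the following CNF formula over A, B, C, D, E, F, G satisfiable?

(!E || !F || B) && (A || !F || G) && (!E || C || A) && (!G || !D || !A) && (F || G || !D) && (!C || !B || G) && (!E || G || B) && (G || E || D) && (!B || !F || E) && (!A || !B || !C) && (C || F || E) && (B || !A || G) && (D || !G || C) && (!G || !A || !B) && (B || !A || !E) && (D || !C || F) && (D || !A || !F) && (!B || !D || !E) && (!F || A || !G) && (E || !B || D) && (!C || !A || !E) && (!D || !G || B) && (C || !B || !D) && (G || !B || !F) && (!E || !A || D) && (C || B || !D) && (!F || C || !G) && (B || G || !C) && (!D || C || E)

Yes, satisfiable

Case E = false:
Case G = true:
Case D = true:
(!A) alone gives A = false.
(!F) alone gives F = false.
(C) alone gives C = true.
(B) alone gives B = true.
All clauses are satisfied.
A satisfying assignment: A ↦ false,  B ↦ true,  C ↦ true,  D ↦ true,  E ↦ false,  F ↦ false,  G ↦ true.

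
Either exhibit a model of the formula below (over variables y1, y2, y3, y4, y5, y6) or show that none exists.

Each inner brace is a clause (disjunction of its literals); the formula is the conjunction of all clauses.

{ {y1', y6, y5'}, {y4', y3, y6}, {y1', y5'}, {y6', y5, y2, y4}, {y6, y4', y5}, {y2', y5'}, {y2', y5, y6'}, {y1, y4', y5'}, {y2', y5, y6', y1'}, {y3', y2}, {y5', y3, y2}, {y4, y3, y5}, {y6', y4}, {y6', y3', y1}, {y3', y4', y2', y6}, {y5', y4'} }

Branch on y1: set y1 = 0.
Branch on y2: set y2 = 0.
The clause (y3') is unit, so y3 = 0.
The clause (y5') is unit, so y5 = 0.
The clause (y4) is unit, so y4 = 1.
The clause (y6) is unit, so y6 = 1.
Every clause now holds.

y1: 0, y2: 0, y3: 0, y4: 1, y5: 0, y6: 1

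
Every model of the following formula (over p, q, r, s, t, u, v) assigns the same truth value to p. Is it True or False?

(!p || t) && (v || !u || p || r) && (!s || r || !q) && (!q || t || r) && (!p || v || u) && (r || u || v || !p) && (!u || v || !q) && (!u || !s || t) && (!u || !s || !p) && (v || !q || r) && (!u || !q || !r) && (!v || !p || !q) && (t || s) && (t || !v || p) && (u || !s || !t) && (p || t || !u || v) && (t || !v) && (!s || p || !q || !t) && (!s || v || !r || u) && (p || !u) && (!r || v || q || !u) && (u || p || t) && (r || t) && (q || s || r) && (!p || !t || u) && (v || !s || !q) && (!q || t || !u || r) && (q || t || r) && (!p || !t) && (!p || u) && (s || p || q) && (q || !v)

Suppose p = true.
Unit clause (t) forces t = true.
Now (!t) is unsatisfied and unit — conflict.
So every satisfying assignment has p = False.

False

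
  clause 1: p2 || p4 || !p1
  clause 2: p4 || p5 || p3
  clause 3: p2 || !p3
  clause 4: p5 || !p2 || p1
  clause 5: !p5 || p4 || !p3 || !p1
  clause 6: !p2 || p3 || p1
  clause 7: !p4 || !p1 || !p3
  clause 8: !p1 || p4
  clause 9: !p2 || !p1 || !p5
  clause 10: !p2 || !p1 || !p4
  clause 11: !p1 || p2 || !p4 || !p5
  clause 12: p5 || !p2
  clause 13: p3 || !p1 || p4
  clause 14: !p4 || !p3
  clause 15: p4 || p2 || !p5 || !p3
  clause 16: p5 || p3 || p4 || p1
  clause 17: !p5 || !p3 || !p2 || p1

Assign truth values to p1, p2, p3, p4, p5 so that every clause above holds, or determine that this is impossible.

p1=false; p2=false; p3=false; p4=false; p5=true

Branch on p2: set p2 = false.
The clause (!p3) is unit, so p3 = false.
Branch on p4: set p4 = false.
The clause (!p1) is unit, so p1 = false.
The clause (p5) is unit, so p5 = true.
This assignment satisfies each clause.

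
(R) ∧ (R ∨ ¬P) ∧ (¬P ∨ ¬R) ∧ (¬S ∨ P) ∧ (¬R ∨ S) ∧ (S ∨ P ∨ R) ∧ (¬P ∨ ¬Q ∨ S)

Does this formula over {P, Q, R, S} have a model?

Unsatisfiable

Unit clause (R) forces R = True.
Unit clause (¬P) forces P = False.
Unit clause (¬S) forces S = False.
Now (S) is unsatisfied and unit — conflict.
No assignment satisfies every clause.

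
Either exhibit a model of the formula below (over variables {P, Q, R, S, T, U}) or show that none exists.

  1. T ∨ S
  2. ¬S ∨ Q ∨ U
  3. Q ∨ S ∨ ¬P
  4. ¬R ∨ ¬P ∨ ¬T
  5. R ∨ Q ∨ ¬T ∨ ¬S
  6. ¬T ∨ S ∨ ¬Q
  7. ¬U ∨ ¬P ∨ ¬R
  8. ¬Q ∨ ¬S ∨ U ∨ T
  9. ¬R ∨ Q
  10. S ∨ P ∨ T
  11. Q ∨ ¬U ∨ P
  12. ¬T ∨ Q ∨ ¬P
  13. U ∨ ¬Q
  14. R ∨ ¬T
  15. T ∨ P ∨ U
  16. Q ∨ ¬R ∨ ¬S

P ↦ False,  Q ↦ True,  R ↦ True,  S ↦ True,  T ↦ True,  U ↦ True

Case T = True:
From the singleton clause (R), R = True.
From the singleton clause (¬P), P = False.
From the singleton clause (Q), Q = True.
From the singleton clause (S), S = True.
From the singleton clause (U), U = True.
All clauses are satisfied.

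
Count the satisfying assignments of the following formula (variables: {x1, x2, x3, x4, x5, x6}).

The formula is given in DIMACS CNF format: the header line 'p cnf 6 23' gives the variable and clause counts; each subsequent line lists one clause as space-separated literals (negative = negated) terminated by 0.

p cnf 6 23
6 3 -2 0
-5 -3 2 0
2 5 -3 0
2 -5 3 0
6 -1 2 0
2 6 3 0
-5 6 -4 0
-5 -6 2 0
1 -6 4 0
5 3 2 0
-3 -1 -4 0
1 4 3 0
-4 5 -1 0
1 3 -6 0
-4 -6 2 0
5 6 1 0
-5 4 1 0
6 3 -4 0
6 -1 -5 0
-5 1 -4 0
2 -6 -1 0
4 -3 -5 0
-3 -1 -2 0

There are 2^6 = 64 truth assignments over (x1, x2, x3, x4, x5, x6).
Split on x2. With x2 = True, the clauses containing x2 are satisfied and ¬x2 drops from the rest; 4 of the 2^5 = 32 assignments to the other variables satisfy what remains.
With x2 = False, by the same count on the reduced clause set, 0 assignments work.
Total: 4 + 0 = 4.

4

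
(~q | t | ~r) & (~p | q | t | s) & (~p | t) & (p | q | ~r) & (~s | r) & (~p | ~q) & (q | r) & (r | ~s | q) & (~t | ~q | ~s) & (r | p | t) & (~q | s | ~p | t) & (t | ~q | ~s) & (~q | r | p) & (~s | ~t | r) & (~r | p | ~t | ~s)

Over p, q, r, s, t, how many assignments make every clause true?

3

There are 2^5 = 32 truth assignments over (p, q, r, s, t).
Split on q. With q = 1, the clauses containing q are satisfied and ~q drops from the rest; 1 of the 2^4 = 16 assignments to the other variables satisfy what remains.
With q = 0, by the same count on the reduced clause set, 2 assignments work.
(One model: p=F, q=T, r=T, s=F, t=T.)
Total: 1 + 2 = 3.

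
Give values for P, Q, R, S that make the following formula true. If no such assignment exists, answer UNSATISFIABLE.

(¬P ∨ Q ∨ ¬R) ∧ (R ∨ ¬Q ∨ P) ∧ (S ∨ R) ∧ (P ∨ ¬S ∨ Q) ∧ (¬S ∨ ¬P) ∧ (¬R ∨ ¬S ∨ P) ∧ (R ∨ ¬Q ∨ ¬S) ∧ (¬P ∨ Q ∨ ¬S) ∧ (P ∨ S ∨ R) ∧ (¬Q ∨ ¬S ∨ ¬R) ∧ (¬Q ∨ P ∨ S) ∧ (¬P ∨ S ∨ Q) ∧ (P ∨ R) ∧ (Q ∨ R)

Try S = False.
From the singleton clause (R), R = True.
Try P = True.
From the singleton clause (Q), Q = True.
This assignment satisfies each clause.

P ↦ True; Q ↦ True; R ↦ True; S ↦ False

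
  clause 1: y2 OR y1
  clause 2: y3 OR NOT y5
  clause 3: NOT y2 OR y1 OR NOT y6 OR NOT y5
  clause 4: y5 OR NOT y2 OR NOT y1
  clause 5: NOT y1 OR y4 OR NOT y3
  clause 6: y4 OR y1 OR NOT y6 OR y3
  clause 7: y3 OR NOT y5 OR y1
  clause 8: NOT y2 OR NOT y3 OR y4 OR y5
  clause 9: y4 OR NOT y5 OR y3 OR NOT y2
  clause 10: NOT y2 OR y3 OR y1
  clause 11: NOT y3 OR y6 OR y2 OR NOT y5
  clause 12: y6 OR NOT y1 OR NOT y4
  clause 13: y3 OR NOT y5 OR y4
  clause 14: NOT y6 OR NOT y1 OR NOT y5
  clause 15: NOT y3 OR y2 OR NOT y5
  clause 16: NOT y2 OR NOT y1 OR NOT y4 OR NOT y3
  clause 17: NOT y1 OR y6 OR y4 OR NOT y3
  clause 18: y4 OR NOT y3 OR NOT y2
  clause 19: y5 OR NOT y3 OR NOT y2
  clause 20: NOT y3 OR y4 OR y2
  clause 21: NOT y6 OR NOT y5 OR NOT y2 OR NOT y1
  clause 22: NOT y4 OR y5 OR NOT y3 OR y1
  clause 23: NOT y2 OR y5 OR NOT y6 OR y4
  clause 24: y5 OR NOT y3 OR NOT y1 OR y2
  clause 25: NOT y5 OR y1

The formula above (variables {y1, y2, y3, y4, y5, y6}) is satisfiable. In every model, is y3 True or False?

False

Suppose y3 = true.
Branch on y2: set y2 = true.
(y4) alone gives y4 = true.
(NOT y1) alone gives y1 = false.
(y5) alone gives y5 = true.
Now (NOT y5) is unsatisfied and unit — conflict.
Undo y2 and try y2 = false.
(y1) alone gives y1 = true.
(y4) alone gives y4 = true.
(y6) alone gives y6 = true.
(NOT y5) alone gives y5 = false.
Now (y5) is unsatisfied and unit — conflict.
Neither y2 = true nor y2 = false works.
So every satisfying assignment has y3 = False.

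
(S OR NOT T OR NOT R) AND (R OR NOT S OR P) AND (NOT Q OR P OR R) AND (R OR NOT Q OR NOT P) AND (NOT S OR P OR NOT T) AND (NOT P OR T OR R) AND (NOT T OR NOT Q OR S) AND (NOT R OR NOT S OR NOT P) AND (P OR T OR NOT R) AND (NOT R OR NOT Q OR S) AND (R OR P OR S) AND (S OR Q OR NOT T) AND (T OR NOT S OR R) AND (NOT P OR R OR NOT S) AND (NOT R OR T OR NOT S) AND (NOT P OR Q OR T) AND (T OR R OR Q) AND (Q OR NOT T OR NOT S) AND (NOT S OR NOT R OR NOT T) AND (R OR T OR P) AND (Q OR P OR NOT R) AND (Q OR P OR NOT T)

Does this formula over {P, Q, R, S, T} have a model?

No, unsatisfiable

Branch on S: set S = true.
Branch on R: set R = true.
From the singleton clause (NOT P), P = false.
From the singleton clause (NOT T), T = false.
That conflicts with the unit clause (T).
So R must be the other value — set R = false.
From the singleton clause (P), P = true.
That conflicts with the unit clause (NOT P).
Neither R = true nor R = false works.
So S must be the other value — set S = false.
Branch on T: set T = false.
Branch on P: set P = false.
From the singleton clause (NOT R), R = false.
That conflicts with the unit clause (R).
So P must be the other value — set P = true.
From the singleton clause (R), R = true.
From the singleton clause (NOT Q), Q = false.
That conflicts with the unit clause (Q).
Neither P = true nor P = false works.
So T must be the other value — set T = true.
From the singleton clause (NOT R), R = false.
From the singleton clause (NOT Q), Q = false.
That conflicts with the unit clause (Q).
Neither T = true nor T = false works.
Neither S = true nor S = false works.
No assignment satisfies every clause.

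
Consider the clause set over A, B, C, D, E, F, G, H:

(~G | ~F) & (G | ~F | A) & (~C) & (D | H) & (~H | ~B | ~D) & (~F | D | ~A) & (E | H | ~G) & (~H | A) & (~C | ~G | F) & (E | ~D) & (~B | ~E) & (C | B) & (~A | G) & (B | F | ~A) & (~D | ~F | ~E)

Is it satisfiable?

Unit clause (~C) forces C = 0.
Unit clause (B) forces B = 1.
Unit clause (~E) forces E = 0.
Unit clause (~D) forces D = 0.
Unit clause (H) forces H = 1.
Unit clause (A) forces A = 1.
Unit clause (~F) forces F = 0.
Unit clause (G) forces G = 1.
All clauses are satisfied.
A satisfying assignment: A: 1,  B: 1,  C: 0,  D: 0,  E: 0,  F: 0,  G: 1,  H: 1.

Satisfiable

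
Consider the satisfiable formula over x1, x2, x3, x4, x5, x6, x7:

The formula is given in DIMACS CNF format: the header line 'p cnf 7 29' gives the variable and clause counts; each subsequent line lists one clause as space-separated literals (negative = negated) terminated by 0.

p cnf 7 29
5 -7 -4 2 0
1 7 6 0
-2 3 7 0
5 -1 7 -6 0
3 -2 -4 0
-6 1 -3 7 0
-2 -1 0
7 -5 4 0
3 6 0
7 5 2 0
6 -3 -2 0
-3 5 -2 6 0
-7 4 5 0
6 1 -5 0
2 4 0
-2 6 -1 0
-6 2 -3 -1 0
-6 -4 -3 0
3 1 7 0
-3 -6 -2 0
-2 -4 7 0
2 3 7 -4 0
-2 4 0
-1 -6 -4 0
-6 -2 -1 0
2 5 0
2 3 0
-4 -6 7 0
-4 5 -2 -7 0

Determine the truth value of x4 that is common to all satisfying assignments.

Suppose x4 = False.
(x2) alone gives x2 = True.
That conflicts with the unit clause (¬x2).
So every satisfying assignment has x4 = True.

True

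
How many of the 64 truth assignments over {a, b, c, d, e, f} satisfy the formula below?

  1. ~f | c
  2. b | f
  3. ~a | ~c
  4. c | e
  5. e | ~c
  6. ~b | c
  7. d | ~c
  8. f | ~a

There are 2^6 = 64 truth assignments over (a, b, c, d, e, f).
Split on b. With b = 1, the clauses containing b are satisfied and ~b drops from the rest; 2 of the 2^5 = 32 assignments to the other variables satisfy what remains.
With b = 0, by the same count on the reduced clause set, 1 assignment works.
(One model: a=F, b=F, c=T, d=T, e=T, f=T.)
Total: 2 + 1 = 3.

3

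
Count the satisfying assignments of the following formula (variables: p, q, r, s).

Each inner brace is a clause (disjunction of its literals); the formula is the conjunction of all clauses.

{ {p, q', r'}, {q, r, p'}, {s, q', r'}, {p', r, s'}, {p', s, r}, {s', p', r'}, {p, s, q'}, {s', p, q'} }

5

There are 2^4 = 16 truth assignments over (p, q, r, s).
Split on s. With s = 1, the clauses containing s are satisfied and s' drops from the rest; 2 of the 2^3 = 8 assignments to the other variables satisfy what remains.
With s = 0, by the same count on the reduced clause set, 3 assignments work.
Total: 2 + 3 = 5.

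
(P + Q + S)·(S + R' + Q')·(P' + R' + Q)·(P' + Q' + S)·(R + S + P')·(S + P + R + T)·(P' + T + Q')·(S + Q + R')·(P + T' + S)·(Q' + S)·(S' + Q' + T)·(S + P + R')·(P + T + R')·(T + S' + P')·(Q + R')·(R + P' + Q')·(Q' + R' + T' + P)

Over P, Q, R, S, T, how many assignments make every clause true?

5

There are 2^5 = 32 truth assignments over (P, Q, R, S, T).
Split on S. With S = 1, the clauses containing S are satisfied and S' drops from the rest; 5 of the 2^4 = 16 assignments to the other variables satisfy what remains.
With S = 0, by the same count on the reduced clause set, 0 assignments work.
(One model: P=F, Q=F, R=F, S=T, T=F.)
Total: 5 + 0 = 5.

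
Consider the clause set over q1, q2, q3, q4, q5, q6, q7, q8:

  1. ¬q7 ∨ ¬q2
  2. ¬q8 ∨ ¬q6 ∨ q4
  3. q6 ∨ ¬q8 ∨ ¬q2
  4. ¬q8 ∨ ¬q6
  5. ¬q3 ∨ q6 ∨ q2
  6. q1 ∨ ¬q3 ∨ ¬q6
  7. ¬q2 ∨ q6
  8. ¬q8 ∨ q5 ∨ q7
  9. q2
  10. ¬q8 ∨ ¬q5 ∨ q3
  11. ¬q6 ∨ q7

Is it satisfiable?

(q2) alone gives q2 = True.
(¬q7) alone gives q7 = False.
(q6) alone gives q6 = True.
Now (¬q6) is unsatisfied and unit — conflict.
No assignment satisfies every clause.

No, unsatisfiable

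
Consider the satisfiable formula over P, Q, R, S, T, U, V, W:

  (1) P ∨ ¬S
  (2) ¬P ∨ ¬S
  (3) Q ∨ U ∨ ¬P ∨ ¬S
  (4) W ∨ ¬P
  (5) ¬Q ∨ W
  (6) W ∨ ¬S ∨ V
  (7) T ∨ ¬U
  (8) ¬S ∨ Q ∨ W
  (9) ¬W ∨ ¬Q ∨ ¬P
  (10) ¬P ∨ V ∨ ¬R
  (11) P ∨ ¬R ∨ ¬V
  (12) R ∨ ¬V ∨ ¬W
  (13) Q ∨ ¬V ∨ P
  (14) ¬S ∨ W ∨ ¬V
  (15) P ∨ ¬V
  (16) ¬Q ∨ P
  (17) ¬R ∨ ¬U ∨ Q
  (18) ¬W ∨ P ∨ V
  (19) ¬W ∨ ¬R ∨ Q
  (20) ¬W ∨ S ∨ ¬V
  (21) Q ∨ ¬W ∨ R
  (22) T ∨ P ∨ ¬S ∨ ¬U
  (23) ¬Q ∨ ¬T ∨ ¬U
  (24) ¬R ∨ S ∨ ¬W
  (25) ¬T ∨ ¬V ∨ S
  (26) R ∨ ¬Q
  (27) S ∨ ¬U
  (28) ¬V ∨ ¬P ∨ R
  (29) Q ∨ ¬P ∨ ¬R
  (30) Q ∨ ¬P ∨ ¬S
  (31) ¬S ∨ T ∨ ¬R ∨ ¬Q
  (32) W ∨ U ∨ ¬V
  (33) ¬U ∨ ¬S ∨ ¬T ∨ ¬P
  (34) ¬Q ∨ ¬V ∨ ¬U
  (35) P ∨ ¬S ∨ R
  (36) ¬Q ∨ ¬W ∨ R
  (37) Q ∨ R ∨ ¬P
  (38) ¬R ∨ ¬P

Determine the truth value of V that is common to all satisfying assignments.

False

Suppose V = True.
From the singleton clause (P), P = True.
From the singleton clause (¬S), S = False.
From the singleton clause (W), W = True.
That conflicts with the unit clause (¬W).
So every satisfying assignment has V = False.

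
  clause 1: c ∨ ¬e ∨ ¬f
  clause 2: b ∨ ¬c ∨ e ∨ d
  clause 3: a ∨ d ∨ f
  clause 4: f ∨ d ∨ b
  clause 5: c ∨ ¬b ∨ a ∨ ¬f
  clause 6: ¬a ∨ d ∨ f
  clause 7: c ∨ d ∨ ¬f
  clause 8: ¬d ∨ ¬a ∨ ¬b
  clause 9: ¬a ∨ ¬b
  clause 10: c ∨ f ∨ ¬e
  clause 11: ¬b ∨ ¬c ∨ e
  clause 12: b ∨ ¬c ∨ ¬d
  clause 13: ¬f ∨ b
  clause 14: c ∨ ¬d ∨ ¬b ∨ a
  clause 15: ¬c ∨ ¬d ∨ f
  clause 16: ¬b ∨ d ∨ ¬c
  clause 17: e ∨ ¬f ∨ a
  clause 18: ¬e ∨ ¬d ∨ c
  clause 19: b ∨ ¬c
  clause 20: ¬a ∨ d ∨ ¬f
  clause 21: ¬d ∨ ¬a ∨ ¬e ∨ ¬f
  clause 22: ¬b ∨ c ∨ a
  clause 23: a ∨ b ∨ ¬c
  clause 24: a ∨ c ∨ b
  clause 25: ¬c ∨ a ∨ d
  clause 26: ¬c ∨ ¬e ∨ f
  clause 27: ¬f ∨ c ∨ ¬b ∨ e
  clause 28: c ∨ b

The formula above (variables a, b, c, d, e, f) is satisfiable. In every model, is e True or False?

Suppose e = False.
Case a = False:
From the singleton clause (¬f), f = False.
From the singleton clause (d), d = True.
From the singleton clause (¬c), c = False.
From the singleton clause (¬b), b = False.
But (b) is also a unit clause — contradiction.
That branch fails; take a = True instead.
From the singleton clause (¬b), b = False.
From the singleton clause (¬f), f = False.
From the singleton clause (d), d = True.
From the singleton clause (¬c), c = False.
But (c) is also a unit clause — contradiction.
Both values of a lead to a conflict.
So every satisfying assignment has e = True.

True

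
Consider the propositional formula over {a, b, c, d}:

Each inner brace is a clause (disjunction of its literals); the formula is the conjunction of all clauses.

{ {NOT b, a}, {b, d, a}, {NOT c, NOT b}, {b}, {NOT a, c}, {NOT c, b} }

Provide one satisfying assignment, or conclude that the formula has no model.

From the singleton clause (b), b = true.
From the singleton clause (a), a = true.
From the singleton clause (NOT c), c = false.
Now (c) is unsatisfied and unit — conflict.

UNSATISFIABLE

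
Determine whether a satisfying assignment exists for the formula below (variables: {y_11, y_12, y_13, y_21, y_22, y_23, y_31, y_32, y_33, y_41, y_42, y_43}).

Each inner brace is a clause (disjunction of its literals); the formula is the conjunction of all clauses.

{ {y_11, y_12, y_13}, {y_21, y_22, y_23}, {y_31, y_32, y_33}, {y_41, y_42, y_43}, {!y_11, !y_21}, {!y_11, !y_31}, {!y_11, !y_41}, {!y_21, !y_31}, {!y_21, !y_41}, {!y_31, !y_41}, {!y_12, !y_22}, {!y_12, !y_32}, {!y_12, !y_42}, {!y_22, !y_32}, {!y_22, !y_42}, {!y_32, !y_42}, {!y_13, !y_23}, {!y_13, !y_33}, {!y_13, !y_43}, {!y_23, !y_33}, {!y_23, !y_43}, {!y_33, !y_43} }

Suppose y_11 = false.
Suppose y_12 = true.
From the singleton clause (!y_22), y_22 = false.
From the singleton clause (!y_32), y_32 = false.
From the singleton clause (!y_42), y_42 = false.
Suppose y_21 = true.
From the singleton clause (!y_31), y_31 = false.
From the singleton clause (y_33), y_33 = true.
From the singleton clause (!y_41), y_41 = false.
From the singleton clause (y_43), y_43 = true.
But (!y_43) is also a unit clause — contradiction.
So y_21 must be the other value — set y_21 = false.
From the singleton clause (y_23), y_23 = true.
From the singleton clause (!y_13), y_13 = false.
From the singleton clause (!y_33), y_33 = false.
From the singleton clause (y_31), y_31 = true.
From the singleton clause (!y_41), y_41 = false.
From the singleton clause (y_43), y_43 = true.
But (!y_43) is also a unit clause — contradiction.
Both values of y_21 lead to a conflict.
So y_12 must be the other value — set y_12 = false.
From the singleton clause (y_13), y_13 = true.
From the singleton clause (!y_23), y_23 = false.
From the singleton clause (!y_33), y_33 = false.
From the singleton clause (!y_43), y_43 = false.
Suppose y_21 = true.
From the singleton clause (!y_31), y_31 = false.
From the singleton clause (y_32), y_32 = true.
From the singleton clause (!y_41), y_41 = false.
From the singleton clause (y_42), y_42 = true.
But (!y_42) is also a unit clause — contradiction.
So y_21 must be the other value — set y_21 = false.
From the singleton clause (y_22), y_22 = true.
From the singleton clause (!y_32), y_32 = false.
From the singleton clause (y_31), y_31 = true.
From the singleton clause (!y_41), y_41 = false.
From the singleton clause (y_42), y_42 = true.
But (!y_42) is also a unit clause — contradiction.
Both values of y_21 lead to a conflict.
Both values of y_12 lead to a conflict.
So y_11 must be the other value — set y_11 = true.
From the singleton clause (!y_21), y_21 = false.
From the singleton clause (!y_31), y_31 = false.
From the singleton clause (!y_41), y_41 = false.
Suppose y_22 = true.
From the singleton clause (!y_12), y_12 = false.
From the singleton clause (!y_32), y_32 = false.
From the singleton clause (y_33), y_33 = true.
From the singleton clause (!y_42), y_42 = false.
From the singleton clause (y_43), y_43 = true.
But (!y_43) is also a unit clause — contradiction.
So y_22 must be the other value — set y_22 = false.
From the singleton clause (y_23), y_23 = true.
From the singleton clause (!y_13), y_13 = false.
From the singleton clause (!y_33), y_33 = false.
From the singleton clause (y_32), y_32 = true.
From the singleton clause (!y_12), y_12 = false.
From the singleton clause (!y_42), y_42 = false.
From the singleton clause (y_43), y_43 = true.
But (!y_43) is also a unit clause — contradiction.
Both values of y_22 lead to a conflict.
Both values of y_11 lead to a conflict.
No assignment satisfies every clause.

Unsatisfiable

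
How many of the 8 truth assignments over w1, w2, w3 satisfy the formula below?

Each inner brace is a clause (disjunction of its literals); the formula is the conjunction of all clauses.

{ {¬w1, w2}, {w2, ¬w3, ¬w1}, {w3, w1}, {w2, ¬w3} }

3

There are 2^3 = 8 truth assignments over (w1, w2, w3).
Check each against the 4 clauses (columns in the order w1, w2, w3):
  F F F  ✗ fails (w3 ∨ w1)
  F F T  ✗ fails (w2 ∨ ¬w3)
  F T F  ✗ fails (w3 ∨ w1)
  F T T  ✓ satisfies all
  T F F  ✗ fails (¬w1 ∨ w2)
  T F T  ✗ fails (¬w1 ∨ w2)
  T T F  ✓ satisfies all
  T T T  ✓ satisfies all
3 of the 8 rows are models.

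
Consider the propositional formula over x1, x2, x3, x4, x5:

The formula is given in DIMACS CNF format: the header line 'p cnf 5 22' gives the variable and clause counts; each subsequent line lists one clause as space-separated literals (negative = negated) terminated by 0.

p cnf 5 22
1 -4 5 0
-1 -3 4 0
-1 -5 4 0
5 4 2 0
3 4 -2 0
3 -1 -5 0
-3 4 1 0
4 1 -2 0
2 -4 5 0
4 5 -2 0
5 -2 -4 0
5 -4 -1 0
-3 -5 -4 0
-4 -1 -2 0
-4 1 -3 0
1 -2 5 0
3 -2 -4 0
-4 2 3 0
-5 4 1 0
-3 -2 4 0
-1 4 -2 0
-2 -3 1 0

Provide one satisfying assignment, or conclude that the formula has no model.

UNSATISFIABLE

Branch on x1: set x1 = True.
Branch on x3: set x3 = False.
The clause (¬x5) is unit, so x5 = False.
The clause (¬x4) is unit, so x4 = False.
The clause (x2) is unit, so x2 = True.
That conflicts with the unit clause (¬x2).
Backtrack on x3: now try x3 = True.
The clause (x4) is unit, so x4 = True.
The clause (x5) is unit, so x5 = True.
That conflicts with the unit clause (¬x5).
Both values of x3 lead to a conflict.
Backtrack on x1: now try x1 = False.
Branch on x4: set x4 = False.
The clause (¬x3) is unit, so x3 = False.
The clause (¬x2) is unit, so x2 = False.
The clause (x5) is unit, so x5 = True.
That conflicts with the unit clause (¬x5).
Backtrack on x4: now try x4 = True.
The clause (x5) is unit, so x5 = True.
The clause (¬x3) is unit, so x3 = False.
The clause (¬x2) is unit, so x2 = False.
That conflicts with the unit clause (x2).
Both values of x4 lead to a conflict.
Both values of x1 lead to a conflict.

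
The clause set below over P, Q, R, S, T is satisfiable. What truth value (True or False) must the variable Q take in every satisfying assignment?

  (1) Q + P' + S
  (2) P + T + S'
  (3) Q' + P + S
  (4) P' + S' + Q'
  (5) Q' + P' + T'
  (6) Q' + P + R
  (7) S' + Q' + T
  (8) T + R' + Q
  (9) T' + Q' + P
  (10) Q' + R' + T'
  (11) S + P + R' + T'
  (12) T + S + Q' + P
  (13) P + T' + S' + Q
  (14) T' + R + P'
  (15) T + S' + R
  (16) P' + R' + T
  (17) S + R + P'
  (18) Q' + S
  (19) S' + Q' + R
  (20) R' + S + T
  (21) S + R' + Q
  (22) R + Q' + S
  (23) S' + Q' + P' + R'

Suppose Q = 1.
(S) alone gives S = 1.
(P') alone gives P = 0.
(T) alone gives T = 1.
Now (T') is unsatisfied and unit — conflict.
So every satisfying assignment has Q = False.

False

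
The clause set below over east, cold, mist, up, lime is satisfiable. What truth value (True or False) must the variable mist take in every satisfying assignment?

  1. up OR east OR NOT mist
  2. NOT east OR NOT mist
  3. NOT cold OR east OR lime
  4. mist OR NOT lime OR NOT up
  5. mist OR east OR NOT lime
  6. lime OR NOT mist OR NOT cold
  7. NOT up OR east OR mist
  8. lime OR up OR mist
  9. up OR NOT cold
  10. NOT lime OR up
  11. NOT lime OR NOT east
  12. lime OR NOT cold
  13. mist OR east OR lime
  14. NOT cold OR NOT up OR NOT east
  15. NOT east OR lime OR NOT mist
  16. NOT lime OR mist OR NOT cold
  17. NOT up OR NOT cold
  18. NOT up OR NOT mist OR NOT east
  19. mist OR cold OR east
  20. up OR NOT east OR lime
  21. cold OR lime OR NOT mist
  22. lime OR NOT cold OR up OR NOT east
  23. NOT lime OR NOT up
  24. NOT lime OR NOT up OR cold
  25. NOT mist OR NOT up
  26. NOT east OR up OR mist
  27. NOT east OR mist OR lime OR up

False

Suppose mist = true.
(NOT east) alone gives east = false.
(up) alone gives up = true.
But (NOT up) is also a unit clause — contradiction.
So every satisfying assignment has mist = False.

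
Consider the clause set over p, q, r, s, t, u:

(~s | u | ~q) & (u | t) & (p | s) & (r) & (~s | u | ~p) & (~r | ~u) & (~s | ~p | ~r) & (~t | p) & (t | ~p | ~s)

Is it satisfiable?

From the singleton clause (r), r = 1.
From the singleton clause (~u), u = 0.
From the singleton clause (t), t = 1.
From the singleton clause (p), p = 1.
From the singleton clause (~s), s = 0.
Every clause is now satisfied; q is unconstrained.
A satisfying assignment: p ↦ 1,  q ↦ 1,  r ↦ 1,  s ↦ 0,  t ↦ 1,  u ↦ 0.

Yes, satisfiable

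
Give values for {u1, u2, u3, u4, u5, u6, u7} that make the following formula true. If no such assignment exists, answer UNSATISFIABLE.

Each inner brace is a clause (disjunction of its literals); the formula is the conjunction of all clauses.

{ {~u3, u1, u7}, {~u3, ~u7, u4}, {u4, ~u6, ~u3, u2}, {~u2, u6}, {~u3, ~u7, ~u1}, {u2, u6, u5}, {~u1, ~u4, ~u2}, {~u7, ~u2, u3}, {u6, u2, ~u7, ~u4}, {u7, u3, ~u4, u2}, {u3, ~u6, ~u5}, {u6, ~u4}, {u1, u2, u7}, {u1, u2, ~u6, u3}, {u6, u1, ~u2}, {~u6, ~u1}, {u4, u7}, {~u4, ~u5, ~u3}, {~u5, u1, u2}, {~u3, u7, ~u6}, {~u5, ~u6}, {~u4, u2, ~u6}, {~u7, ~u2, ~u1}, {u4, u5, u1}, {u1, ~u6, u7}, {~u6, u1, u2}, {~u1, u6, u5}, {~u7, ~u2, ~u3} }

Suppose u2 = 0.
Suppose u6 = 0.
Unit clause (u5) forces u5 = 1.
Unit clause (~u4) forces u4 = 0.
Unit clause (u7) forces u7 = 1.
Unit clause (~u3) forces u3 = 0.
Unit clause (u1) forces u1 = 1.
This assignment satisfies each clause.

u1 ↦ 1,  u2 ↦ 0,  u3 ↦ 0,  u4 ↦ 0,  u5 ↦ 1,  u6 ↦ 0,  u7 ↦ 1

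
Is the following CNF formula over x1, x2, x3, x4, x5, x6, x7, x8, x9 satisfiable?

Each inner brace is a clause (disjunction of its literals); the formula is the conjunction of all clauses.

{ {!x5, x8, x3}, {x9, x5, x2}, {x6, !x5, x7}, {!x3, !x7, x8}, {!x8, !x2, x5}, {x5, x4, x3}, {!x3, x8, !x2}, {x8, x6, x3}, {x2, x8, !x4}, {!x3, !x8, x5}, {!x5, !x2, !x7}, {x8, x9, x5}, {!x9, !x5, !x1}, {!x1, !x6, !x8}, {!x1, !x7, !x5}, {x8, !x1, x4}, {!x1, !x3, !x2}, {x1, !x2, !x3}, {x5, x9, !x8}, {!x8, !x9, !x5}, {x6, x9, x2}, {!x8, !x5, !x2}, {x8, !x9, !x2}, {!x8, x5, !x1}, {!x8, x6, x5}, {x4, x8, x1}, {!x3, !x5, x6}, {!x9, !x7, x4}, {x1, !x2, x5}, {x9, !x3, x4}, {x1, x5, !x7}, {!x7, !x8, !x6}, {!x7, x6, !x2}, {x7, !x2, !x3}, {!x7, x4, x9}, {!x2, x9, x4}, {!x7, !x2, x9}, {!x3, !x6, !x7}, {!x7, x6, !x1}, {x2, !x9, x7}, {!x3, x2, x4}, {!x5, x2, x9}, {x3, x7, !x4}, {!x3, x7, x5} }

Case x5 = false:
Case x9 = true:
Case x8 = false:
From the singleton clause (!x2), x2 = false.
From the singleton clause (!x4), x4 = false.
From the singleton clause (x3), x3 = true.
That conflicts with the unit clause (!x3).
Backtrack on x8: now try x8 = true.
From the singleton clause (!x2), x2 = false.
From the singleton clause (!x3), x3 = false.
From the singleton clause (x4), x4 = true.
From the singleton clause (!x1), x1 = false.
From the singleton clause (x6), x6 = true.
From the singleton clause (!x7), x7 = false.
That conflicts with the unit clause (x7).
Both values of x8 lead to a conflict.
Backtrack on x9: now try x9 = false.
From the singleton clause (x2), x2 = true.
From the singleton clause (!x8), x8 = false.
That conflicts with the unit clause (x8).
Both values of x9 lead to a conflict.
Backtrack on x5: now try x5 = true.
Case x8 = true:
From the singleton clause (!x9), x9 = false.
From the singleton clause (!x2), x2 = false.
That conflicts with the unit clause (x2).
Backtrack on x8: now try x8 = false.
From the singleton clause (x3), x3 = true.
From the singleton clause (!x7), x7 = false.
From the singleton clause (x6), x6 = true.
From the singleton clause (!x2), x2 = false.
From the singleton clause (!x4), x4 = false.
That conflicts with the unit clause (x4).
Both values of x8 lead to a conflict.
Both values of x5 lead to a conflict.
No assignment satisfies every clause.

No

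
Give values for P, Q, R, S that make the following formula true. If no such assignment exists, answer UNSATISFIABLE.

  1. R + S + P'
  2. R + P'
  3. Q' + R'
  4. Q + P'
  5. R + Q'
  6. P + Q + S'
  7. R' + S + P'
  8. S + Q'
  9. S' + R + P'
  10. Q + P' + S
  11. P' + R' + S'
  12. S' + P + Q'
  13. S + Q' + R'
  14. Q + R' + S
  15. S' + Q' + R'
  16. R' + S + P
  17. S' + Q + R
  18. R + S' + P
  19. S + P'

Suppose R = 0.
From the singleton clause (P'), P = 0.
From the singleton clause (Q'), Q = 0.
From the singleton clause (S'), S = 0.
All clauses are satisfied.

P ↦ 0, Q ↦ 0, R ↦ 0, S ↦ 0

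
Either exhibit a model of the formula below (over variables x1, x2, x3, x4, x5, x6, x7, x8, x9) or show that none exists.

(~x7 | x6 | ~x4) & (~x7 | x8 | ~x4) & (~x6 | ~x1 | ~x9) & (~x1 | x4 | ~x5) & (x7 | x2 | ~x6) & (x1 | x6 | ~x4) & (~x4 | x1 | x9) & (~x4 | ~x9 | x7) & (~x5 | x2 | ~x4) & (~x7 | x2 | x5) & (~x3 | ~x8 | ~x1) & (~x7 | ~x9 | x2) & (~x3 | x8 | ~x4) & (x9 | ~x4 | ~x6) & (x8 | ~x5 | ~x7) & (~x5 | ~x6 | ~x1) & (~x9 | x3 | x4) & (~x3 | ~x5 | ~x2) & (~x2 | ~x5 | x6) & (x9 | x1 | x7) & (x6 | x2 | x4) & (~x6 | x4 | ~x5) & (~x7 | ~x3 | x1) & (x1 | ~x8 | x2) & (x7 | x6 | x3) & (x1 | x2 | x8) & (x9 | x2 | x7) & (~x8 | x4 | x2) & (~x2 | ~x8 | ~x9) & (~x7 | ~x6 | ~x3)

x1: 0, x2: 1, x3: 0, x4: 0, x5: 0, x6: 1, x7: 1, x8: 0, x9: 0

Case x7 = 1:
Case x6 = 1:
From the singleton clause (~x3), x3 = 0.
Case x8 = 0:
From the singleton clause (~x4), x4 = 0.
From the singleton clause (~x5), x5 = 0.
From the singleton clause (x2), x2 = 1.
From the singleton clause (~x9), x9 = 0.
No clause remains; x1 is free.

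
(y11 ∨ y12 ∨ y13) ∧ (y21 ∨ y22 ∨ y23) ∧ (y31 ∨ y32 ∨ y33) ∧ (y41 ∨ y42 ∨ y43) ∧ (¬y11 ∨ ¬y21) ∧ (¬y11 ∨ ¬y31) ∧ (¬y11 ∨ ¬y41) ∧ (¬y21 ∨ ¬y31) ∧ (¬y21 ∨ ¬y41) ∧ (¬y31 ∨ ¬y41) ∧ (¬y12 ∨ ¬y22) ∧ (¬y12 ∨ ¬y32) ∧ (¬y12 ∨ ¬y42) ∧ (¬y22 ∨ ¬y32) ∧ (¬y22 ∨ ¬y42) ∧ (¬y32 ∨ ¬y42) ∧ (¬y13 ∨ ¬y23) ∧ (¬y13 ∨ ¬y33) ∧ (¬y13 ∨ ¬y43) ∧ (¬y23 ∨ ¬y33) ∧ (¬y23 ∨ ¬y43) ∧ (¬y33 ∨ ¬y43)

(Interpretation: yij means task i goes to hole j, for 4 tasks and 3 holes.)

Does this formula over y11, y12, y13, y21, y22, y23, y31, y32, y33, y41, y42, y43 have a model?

Branch on y11: set y11 = False.
Branch on y12: set y12 = True.
The clause (¬y22) is unit, so y22 = False.
The clause (¬y32) is unit, so y32 = False.
The clause (¬y42) is unit, so y42 = False.
Branch on y21: set y21 = True.
The clause (¬y31) is unit, so y31 = False.
The clause (y33) is unit, so y33 = True.
The clause (¬y41) is unit, so y41 = False.
The clause (y43) is unit, so y43 = True.
But (¬y43) is also a unit clause — contradiction.
Undo y21 and try y21 = False.
The clause (y23) is unit, so y23 = True.
The clause (¬y13) is unit, so y13 = False.
The clause (¬y33) is unit, so y33 = False.
The clause (y31) is unit, so y31 = True.
The clause (¬y41) is unit, so y41 = False.
The clause (y43) is unit, so y43 = True.
But (¬y43) is also a unit clause — contradiction.
Either choice for y21 ends in contradiction.
Undo y12 and try y12 = False.
The clause (y13) is unit, so y13 = True.
The clause (¬y23) is unit, so y23 = False.
The clause (¬y33) is unit, so y33 = False.
The clause (¬y43) is unit, so y43 = False.
Branch on y21: set y21 = True.
The clause (¬y31) is unit, so y31 = False.
The clause (y32) is unit, so y32 = True.
The clause (¬y41) is unit, so y41 = False.
The clause (y42) is unit, so y42 = True.
But (¬y42) is also a unit clause — contradiction.
Undo y21 and try y21 = False.
The clause (y22) is unit, so y22 = True.
The clause (¬y32) is unit, so y32 = False.
The clause (y31) is unit, so y31 = True.
The clause (¬y41) is unit, so y41 = False.
The clause (y42) is unit, so y42 = True.
But (¬y42) is also a unit clause — contradiction.
Either choice for y21 ends in contradiction.
Either choice for y12 ends in contradiction.
Undo y11 and try y11 = True.
The clause (¬y21) is unit, so y21 = False.
The clause (¬y31) is unit, so y31 = False.
The clause (¬y41) is unit, so y41 = False.
Branch on y22: set y22 = True.
The clause (¬y12) is unit, so y12 = False.
The clause (¬y32) is unit, so y32 = False.
The clause (y33) is unit, so y33 = True.
The clause (¬y42) is unit, so y42 = False.
The clause (y43) is unit, so y43 = True.
But (¬y43) is also a unit clause — contradiction.
Undo y22 and try y22 = False.
The clause (y23) is unit, so y23 = True.
The clause (¬y13) is unit, so y13 = False.
The clause (¬y33) is unit, so y33 = False.
The clause (y32) is unit, so y32 = True.
The clause (¬y12) is unit, so y12 = False.
The clause (¬y42) is unit, so y42 = False.
The clause (y43) is unit, so y43 = True.
But (¬y43) is also a unit clause — contradiction.
Either choice for y22 ends in contradiction.
Either choice for y11 ends in contradiction.
No assignment satisfies every clause.

No, unsatisfiable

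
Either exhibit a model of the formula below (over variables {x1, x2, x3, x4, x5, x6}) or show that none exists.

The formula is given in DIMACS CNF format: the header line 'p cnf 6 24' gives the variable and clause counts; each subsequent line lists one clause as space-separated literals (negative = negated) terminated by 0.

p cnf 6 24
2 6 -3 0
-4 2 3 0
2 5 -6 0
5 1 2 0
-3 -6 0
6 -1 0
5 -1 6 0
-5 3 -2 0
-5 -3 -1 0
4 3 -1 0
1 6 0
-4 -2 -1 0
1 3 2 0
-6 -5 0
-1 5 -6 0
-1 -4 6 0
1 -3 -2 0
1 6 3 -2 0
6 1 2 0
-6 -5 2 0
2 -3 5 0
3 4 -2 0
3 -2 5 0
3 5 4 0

UNSATISFIABLE

Case x3 = False:
Case x4 = False:
The clause (¬x1) is unit, so x1 = False.
The clause (x6) is unit, so x6 = True.
The clause (x2) is unit, so x2 = True.
But (¬x2) is also a unit clause — contradiction.
So x4 must be the other value — set x4 = True.
The clause (x2) is unit, so x2 = True.
The clause (¬x5) is unit, so x5 = False.
But (x5) is also a unit clause — contradiction.
Both values of x4 lead to a conflict.
So x3 must be the other value — set x3 = True.
The clause (¬x6) is unit, so x6 = False.
The clause (x2) is unit, so x2 = True.
The clause (¬x1) is unit, so x1 = False.
But (x1) is also a unit clause — contradiction.
Both values of x3 lead to a conflict.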